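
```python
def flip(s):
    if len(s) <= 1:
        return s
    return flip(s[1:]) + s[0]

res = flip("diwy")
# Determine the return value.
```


flip("diwy")
= flip("iwy") + "d"
= flip("wy") + "i" + "d"
= flip("y") + "w" + "i" + "d"
= "y" + "w" + "i" + "d"
= "ywid"


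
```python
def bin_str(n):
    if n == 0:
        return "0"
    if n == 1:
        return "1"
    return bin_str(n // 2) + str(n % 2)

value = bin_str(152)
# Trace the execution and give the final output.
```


bin_str(152)
= bin_str(76) + "0"
= bin_str(38) + "0" + "0"
= bin_str(19) + "0" + "0" + "0"
= bin_str(9) + "1" + "0" + "0" + "0"
= bin_str(4) + "1" + "1" + "0" + "0" + "0"
= bin_str(2) + "0" + "1" + "1" + "0" + "0" + "0"
= bin_str(1) + "0" + "0" + "1" + "1" + "0" + "0" + "0"
= "1" + "0" + "0" + "1" + "1" + "0" + "0" + "0"
= "10011000"


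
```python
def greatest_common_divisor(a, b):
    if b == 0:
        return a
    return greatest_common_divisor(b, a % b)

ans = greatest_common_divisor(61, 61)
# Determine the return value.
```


greatest_common_divisor(61, 61)
= greatest_common_divisor(61, 61 % 61) = greatest_common_divisor(61, 0)
b == 0, return a = 61


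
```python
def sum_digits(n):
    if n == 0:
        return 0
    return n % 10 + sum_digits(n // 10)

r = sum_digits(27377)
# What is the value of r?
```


sum_digits(27377)
= 7 + sum_digits(2737)
= 7 + 7 + sum_digits(273)
= 7 + 7 + 3 + sum_digits(27)
= 7 + 7 + 3 + 7 + sum_digits(2)
= 7 + 7 + 3 + 7 + 2 + sum_digits(0)
= 7 + 7 + 3 + 7 + 2 + 0
= 26


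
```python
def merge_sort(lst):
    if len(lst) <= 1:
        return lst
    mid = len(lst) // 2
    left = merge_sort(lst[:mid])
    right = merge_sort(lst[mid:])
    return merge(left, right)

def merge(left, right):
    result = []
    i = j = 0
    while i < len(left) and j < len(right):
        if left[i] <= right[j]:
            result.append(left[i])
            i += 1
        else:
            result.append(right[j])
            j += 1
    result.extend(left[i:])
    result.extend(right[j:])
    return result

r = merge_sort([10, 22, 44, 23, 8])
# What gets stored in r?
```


merge_sort([10, 22, 44, 23, 8])
Split into [10, 22] and [44, 23, 8]
Left sorted: [10, 22]
Right sorted: [8, 23, 44]
Merge [10, 22] and [8, 23, 44]
= [8, 10, 22, 23, 44]


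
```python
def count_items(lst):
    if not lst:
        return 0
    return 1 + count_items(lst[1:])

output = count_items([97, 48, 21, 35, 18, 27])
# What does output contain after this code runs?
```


count_items([97, 48, 21, 35, 18, 27])
= 1 + count_items([48, 21, 35, 18, 27])
= 1 + 1 + count_items([21, 35, 18, 27])
= 1 + 1 + 1 + count_items([35, 18, 27])
= 1 + 1 + 1 + 1 + count_items([18, 27])
= 1 + 1 + 1 + 1 + 1 + count_items([27])
= 1 + 1 + 1 + 1 + 1 + 1 + count_items([])
= 1 + 1 + 1 + 1 + 1 + 1 + 0
= 6


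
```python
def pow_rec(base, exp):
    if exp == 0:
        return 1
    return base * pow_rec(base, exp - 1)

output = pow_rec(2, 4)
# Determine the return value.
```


pow_rec(2, 4)
= 2 * pow_rec(2, 3)
= 2 * 2 * pow_rec(2, 2)
= 2 * 2 * 2 * pow_rec(2, 1)
= 2 * 2 * 2 * 2 * pow_rec(2, 0)
= 2 * 2 * 2 * 2 * 1
= 16


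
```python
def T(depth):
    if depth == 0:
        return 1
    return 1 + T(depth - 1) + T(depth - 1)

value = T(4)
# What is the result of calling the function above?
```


T(4)
= 1 + T(3) + T(3)
= 1 + 2 * T(3)
T(k) = 2^(k+1) - 1
T(0) = 1
T(1) = 3
T(2) = 7
T(3) = 15
T(4) = 31
T(4) = 2^5 - 1 = 31


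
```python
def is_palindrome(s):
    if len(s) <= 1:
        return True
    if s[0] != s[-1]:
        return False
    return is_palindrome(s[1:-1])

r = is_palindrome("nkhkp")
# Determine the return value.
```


is_palindrome("nkhkp")
"nkhkp": s[0]='n' != s[-1]='p' -> False
= False


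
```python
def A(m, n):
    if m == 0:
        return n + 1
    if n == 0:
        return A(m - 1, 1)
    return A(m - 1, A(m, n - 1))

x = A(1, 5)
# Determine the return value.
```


A(1, 5)
= A(0, A(1, 4))
First compute A(1, 4) = 6
= A(0, 6)
= 7


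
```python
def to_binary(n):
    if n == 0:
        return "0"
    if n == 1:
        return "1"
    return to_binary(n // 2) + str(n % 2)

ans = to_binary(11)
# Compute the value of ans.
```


to_binary(11)
= to_binary(5) + "1"
= to_binary(2) + "1" + "1"
= to_binary(1) + "0" + "1" + "1"
= "1" + "0" + "1" + "1"
= "1011"


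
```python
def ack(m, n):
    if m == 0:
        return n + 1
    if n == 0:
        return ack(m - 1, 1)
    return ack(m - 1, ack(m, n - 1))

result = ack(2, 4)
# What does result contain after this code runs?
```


ack(2, 4)
= ack(1, ack(2, 3))
First compute ack(2, 3) = 9
= ack(1, 9)
= 11


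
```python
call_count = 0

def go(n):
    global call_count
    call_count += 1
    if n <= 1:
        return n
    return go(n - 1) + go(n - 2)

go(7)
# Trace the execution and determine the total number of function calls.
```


go(7) calls go(6) and go(5); each non-base call branches into two more.
Let C(k) = total number of calls made by go(k), including the call to go(k) itself.
Base cases: C(0) = 1, C(1) = 1
Recurrence: C(k) = 1 + C(k-1) + C(k-2)
  C(2) = 1 + C(1) + C(0) = 1 + 1 + 1 = 3
  C(3) = 1 + C(2) + C(1) = 1 + 3 + 1 = 5
  C(4) = 1 + C(3) + C(2) = 1 + 5 + 3 = 9
  C(5) = 1 + C(4) + C(3) = 1 + 9 + 5 = 15
  C(6) = 1 + C(5) + C(4) = 1 + 15 + 9 = 25
  C(7) = 1 + C(6) + C(5) = 1 + 25 + 15 = 41
Total calls = C(7) = 41


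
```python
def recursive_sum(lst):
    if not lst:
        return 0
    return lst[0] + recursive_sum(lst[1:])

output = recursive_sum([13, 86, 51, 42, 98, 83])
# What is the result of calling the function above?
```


recursive_sum([13, 86, 51, 42, 98, 83])
= 13 + recursive_sum([86, 51, 42, 98, 83])
= 13 + 86 + recursive_sum([51, 42, 98, 83])
= 13 + 86 + 51 + recursive_sum([42, 98, 83])
= 13 + 86 + 51 + 42 + recursive_sum([98, 83])
= 13 + 86 + 51 + 42 + 98 + recursive_sum([83])
= 13 + 86 + 51 + 42 + 98 + 83 + recursive_sum([])
= 13 + 86 + 51 + 42 + 98 + 83 + 0
= 373


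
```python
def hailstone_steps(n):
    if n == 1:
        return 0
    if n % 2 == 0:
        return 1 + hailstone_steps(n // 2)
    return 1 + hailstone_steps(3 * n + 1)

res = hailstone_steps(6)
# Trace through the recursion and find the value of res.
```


hailstone_steps(6)
6 is even -> hailstone_steps(3)
3 is odd -> 3*3+1 = 10 -> hailstone_steps(10)
10 is even -> hailstone_steps(5)
5 is odd -> 3*5+1 = 16 -> hailstone_steps(16)
16 is even -> hailstone_steps(8)
8 is even -> hailstone_steps(4)
4 is even -> hailstone_steps(2)
2 is even -> hailstone_steps(1)
Reached 1 after 8 steps
= 8


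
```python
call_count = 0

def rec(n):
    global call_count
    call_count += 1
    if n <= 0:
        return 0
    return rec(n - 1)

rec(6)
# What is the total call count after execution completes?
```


rec(6) calls rec(5) calls ... calls rec(0)
Total calls: 6 + 1 (for base case) = 7


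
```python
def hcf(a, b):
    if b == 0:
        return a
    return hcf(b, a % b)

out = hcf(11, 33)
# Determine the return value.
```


hcf(11, 33)
= hcf(33, 11 % 33) = hcf(33, 11)
= hcf(11, 33 % 11) = hcf(11, 0)
b == 0, return a = 11


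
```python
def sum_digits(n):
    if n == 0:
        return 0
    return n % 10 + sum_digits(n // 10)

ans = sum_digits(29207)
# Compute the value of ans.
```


sum_digits(29207)
= 7 + sum_digits(2920)
= 7 + 0 + sum_digits(292)
= 7 + 0 + 2 + sum_digits(29)
= 7 + 0 + 2 + 9 + sum_digits(2)
= 7 + 0 + 2 + 9 + 2 + sum_digits(0)
= 7 + 0 + 2 + 9 + 2 + 0
= 20


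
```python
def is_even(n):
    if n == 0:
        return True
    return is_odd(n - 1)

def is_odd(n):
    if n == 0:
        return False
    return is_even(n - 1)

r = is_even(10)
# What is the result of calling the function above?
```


is_even(10)
= is_odd(9)
= is_even(8)
= is_odd(7)
= is_even(6)
= is_odd(5)
= is_even(4)
= is_odd(3)
= is_even(2)
= is_odd(1)
= is_even(0)
n == 0: return True
= True


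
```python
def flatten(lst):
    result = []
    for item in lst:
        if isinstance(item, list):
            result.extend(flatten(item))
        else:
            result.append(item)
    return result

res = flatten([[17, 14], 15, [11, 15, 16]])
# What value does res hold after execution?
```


flatten([[17, 14], 15, [11, 15, 16]])
Processing each element:
  [17, 14] is a list -> flatten recursively -> [17, 14]
  15 is not a list -> append 15
  [11, 15, 16] is a list -> flatten recursively -> [11, 15, 16]
= [17, 14, 15, 11, 15, 16]


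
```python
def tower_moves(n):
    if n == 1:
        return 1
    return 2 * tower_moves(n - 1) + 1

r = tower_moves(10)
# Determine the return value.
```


tower_moves(10)
= 2 * tower_moves(9) + 1
= 2 * (2 * tower_moves(8) + 1) + 1
= 2 * (2 * (2 * tower_moves(7) + 1) + 1) + 1
= 2 * (2 * (2 * (2 * tower_moves(6) + 1) + 1) + 1) + 1
= 2 * (2 * (2 * (2 * (2 * tower_moves(5) + 1) + 1) + 1) + 1) + 1
= 2 * (2 * (2 * (2 * (2 * (2 * tower_moves(4) + 1) + 1) + 1) + 1) + 1) + 1
= 2 * (2 * (2 * (2 * (2 * (2 * (2 * tower_moves(3) + 1) + 1) + 1) + 1) + 1) + 1) + 1
= 2 * (2 * (2 * (2 * (2 * (2 * (2 * (2 * tower_moves(2) + 1) + 1) + 1) + 1) + 1) + 1) + 1) + 1
= 2 * (2 * (2 * (2 * (2 * (2 * (2 * (2 * (2 * tower_moves(1) + 1) + 1) + 1) + 1) + 1) + 1) + 1) + 1) + 1
Now compute bottom-up:
tower_moves(1) = 1
tower_moves(2) = 2 * 1 + 1 = 3
tower_moves(3) = 2 * 3 + 1 = 7
tower_moves(4) = 2 * 7 + 1 = 15
tower_moves(5) = 2 * 15 + 1 = 31
tower_moves(6) = 2 * 31 + 1 = 63
tower_moves(7) = 2 * 63 + 1 = 127
tower_moves(8) = 2 * 127 + 1 = 255
tower_moves(9) = 2 * 255 + 1 = 511
tower_moves(10) = 2 * 511 + 1 = 1023
= 1023


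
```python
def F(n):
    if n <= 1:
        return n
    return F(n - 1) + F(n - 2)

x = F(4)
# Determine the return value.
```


F(4)
= F(3) + F(2)
= (F(2) + F(1)) + F(2)
Computing bottom-up: F(0)=0, F(1)=1, F(2)=1, F(3)=2, F(4)=3
= 3


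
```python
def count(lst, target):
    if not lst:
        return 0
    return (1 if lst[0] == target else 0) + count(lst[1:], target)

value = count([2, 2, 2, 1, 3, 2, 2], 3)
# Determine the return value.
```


count([2, 2, 2, 1, 3, 2, 2], 3)
lst[0]=2 != 3: 0 + count([2, 2, 1, 3, 2, 2], 3)
lst[0]=2 != 3: 0 + count([2, 1, 3, 2, 2], 3)
lst[0]=2 != 3: 0 + count([1, 3, 2, 2], 3)
lst[0]=1 != 3: 0 + count([3, 2, 2], 3)
lst[0]=3 == 3: 1 + count([2, 2], 3)
lst[0]=2 != 3: 0 + count([2], 3)
lst[0]=2 != 3: 0 + count([], 3)
= 1


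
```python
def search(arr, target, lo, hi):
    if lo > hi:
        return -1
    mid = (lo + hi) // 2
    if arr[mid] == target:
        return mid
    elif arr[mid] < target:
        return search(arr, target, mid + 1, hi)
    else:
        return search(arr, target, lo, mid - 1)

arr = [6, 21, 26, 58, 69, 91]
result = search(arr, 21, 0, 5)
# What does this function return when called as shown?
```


search(arr, 21, 0, 5)
lo=0, hi=5, mid=2, arr[mid]=26
26 > 21, search left half
lo=0, hi=1, mid=0, arr[mid]=6
6 < 21, search right half
lo=1, hi=1, mid=1, arr[mid]=21
arr[1] == 21, found at index 1
= 1


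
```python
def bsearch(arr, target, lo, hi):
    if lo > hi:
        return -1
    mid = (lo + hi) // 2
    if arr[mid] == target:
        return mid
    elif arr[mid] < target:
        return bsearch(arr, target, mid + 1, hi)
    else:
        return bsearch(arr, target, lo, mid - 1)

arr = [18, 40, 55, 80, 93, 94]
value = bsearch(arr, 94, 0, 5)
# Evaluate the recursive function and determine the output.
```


bsearch(arr, 94, 0, 5)
lo=0, hi=5, mid=2, arr[mid]=55
55 < 94, search right half
lo=3, hi=5, mid=4, arr[mid]=93
93 < 94, search right half
lo=5, hi=5, mid=5, arr[mid]=94
arr[5] == 94, found at index 5
= 5


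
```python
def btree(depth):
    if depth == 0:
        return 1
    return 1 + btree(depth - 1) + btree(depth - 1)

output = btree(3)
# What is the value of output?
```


btree(3)
= 1 + btree(2) + btree(2)
= 1 + 2 * btree(2)
btree(k) = 2^(k+1) - 1
btree(0) = 1
btree(1) = 3
btree(2) = 7
btree(3) = 15
btree(3) = 2^4 - 1 = 15


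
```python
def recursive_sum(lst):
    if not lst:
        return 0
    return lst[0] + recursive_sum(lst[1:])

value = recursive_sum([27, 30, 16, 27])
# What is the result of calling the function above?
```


recursive_sum([27, 30, 16, 27])
= 27 + recursive_sum([30, 16, 27])
= 27 + 30 + recursive_sum([16, 27])
= 27 + 30 + 16 + recursive_sum([27])
= 27 + 30 + 16 + 27 + recursive_sum([])
= 27 + 30 + 16 + 27 + 0
= 100


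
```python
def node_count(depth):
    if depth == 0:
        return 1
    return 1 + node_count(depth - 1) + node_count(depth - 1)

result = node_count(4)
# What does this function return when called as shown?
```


node_count(4)
= 1 + node_count(3) + node_count(3)
= 1 + 2 * node_count(3)
node_count(k) = 2^(k+1) - 1
node_count(0) = 1
node_count(1) = 3
node_count(2) = 7
node_count(3) = 15
node_count(4) = 31
node_count(4) = 2^5 - 1 = 31


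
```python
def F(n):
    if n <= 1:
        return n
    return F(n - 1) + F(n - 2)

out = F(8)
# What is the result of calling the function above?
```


F(8)
= F(7) + F(6)
= (F(6) + F(5)) + F(6)
Computing bottom-up: F(0)=0, F(1)=1, F(2)=1, F(3)=2, F(4)=3, F(5)=5, F(6)=8, F(7)=13, F(8)=21
= 21


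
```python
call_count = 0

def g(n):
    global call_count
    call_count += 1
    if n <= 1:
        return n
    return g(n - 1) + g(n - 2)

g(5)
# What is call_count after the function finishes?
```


g(5) calls g(4) and g(3); each non-base call branches into two more.
Let C(k) = total number of calls made by g(k), including the call to g(k) itself.
Base cases: C(0) = 1, C(1) = 1
Recurrence: C(k) = 1 + C(k-1) + C(k-2)
  C(2) = 1 + C(1) + C(0) = 1 + 1 + 1 = 3
  C(3) = 1 + C(2) + C(1) = 1 + 3 + 1 = 5
  C(4) = 1 + C(3) + C(2) = 1 + 5 + 3 = 9
  C(5) = 1 + C(4) + C(3) = 1 + 9 + 5 = 15
Total calls = C(5) = 15


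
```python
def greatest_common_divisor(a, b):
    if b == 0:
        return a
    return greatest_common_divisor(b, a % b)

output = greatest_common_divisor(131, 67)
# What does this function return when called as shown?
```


greatest_common_divisor(131, 67)
= greatest_common_divisor(67, 131 % 67) = greatest_common_divisor(67, 64)
= greatest_common_divisor(64, 67 % 64) = greatest_common_divisor(64, 3)
= greatest_common_divisor(3, 64 % 3) = greatest_common_divisor(3, 1)
= greatest_common_divisor(1, 3 % 1) = greatest_common_divisor(1, 0)
b == 0, return a = 1


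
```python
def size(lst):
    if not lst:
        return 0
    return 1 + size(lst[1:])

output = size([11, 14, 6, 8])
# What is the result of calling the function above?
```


size([11, 14, 6, 8])
= 1 + size([14, 6, 8])
= 1 + 1 + size([6, 8])
= 1 + 1 + 1 + size([8])
= 1 + 1 + 1 + 1 + size([])
= 1 + 1 + 1 + 1 + 0
= 4


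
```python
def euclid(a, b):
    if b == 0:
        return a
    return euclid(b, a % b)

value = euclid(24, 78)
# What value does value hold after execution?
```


euclid(24, 78)
= euclid(78, 24 % 78) = euclid(78, 24)
= euclid(24, 78 % 24) = euclid(24, 6)
= euclid(6, 24 % 6) = euclid(6, 0)
b == 0, return a = 6


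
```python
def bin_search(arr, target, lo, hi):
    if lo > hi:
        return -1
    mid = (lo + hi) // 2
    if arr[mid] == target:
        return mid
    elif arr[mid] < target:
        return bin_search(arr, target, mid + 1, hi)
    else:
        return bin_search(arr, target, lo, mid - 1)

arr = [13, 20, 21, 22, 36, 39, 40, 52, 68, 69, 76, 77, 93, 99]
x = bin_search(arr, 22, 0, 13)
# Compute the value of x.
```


bin_search(arr, 22, 0, 13)
lo=0, hi=13, mid=6, arr[mid]=40
40 > 22, search left half
lo=0, hi=5, mid=2, arr[mid]=21
21 < 22, search right half
lo=3, hi=5, mid=4, arr[mid]=36
36 > 22, search left half
lo=3, hi=3, mid=3, arr[mid]=22
arr[3] == 22, found at index 3
= 3


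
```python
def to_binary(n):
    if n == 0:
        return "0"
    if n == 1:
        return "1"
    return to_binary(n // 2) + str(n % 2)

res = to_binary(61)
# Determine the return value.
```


to_binary(61)
= to_binary(30) + "1"
= to_binary(15) + "0" + "1"
= to_binary(7) + "1" + "0" + "1"
= to_binary(3) + "1" + "1" + "0" + "1"
= to_binary(1) + "1" + "1" + "1" + "0" + "1"
= "1" + "1" + "1" + "1" + "0" + "1"
= "111101"


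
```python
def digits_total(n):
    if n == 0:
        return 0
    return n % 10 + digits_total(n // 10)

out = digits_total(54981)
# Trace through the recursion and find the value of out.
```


digits_total(54981)
= 1 + digits_total(5498)
= 1 + 8 + digits_total(549)
= 1 + 8 + 9 + digits_total(54)
= 1 + 8 + 9 + 4 + digits_total(5)
= 1 + 8 + 9 + 4 + 5 + digits_total(0)
= 1 + 8 + 9 + 4 + 5 + 0
= 27


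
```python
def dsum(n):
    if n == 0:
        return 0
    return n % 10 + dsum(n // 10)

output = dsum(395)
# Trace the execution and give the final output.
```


dsum(395)
= 5 + dsum(39)
= 5 + 9 + dsum(3)
= 5 + 9 + 3 + dsum(0)
= 5 + 9 + 3 + 0
= 17


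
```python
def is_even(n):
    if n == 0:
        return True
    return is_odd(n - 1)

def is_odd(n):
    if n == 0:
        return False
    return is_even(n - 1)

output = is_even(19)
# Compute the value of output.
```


is_even(19)
= is_odd(18)
= is_even(17)
= is_odd(16)
= is_even(15)
= is_odd(14)
= is_even(13)
= is_odd(12)
= is_even(11)
= is_odd(10)
= is_even(9)
= is_odd(8)
= is_even(7)
= is_odd(6)
= is_even(5)
= is_odd(4)
= is_even(3)
= is_odd(2)
= is_even(1)
= is_odd(0)
n == 0: return False
= False


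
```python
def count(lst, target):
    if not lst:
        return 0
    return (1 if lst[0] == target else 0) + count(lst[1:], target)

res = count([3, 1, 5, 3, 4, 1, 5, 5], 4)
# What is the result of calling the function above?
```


count([3, 1, 5, 3, 4, 1, 5, 5], 4)
lst[0]=3 != 4: 0 + count([1, 5, 3, 4, 1, 5, 5], 4)
lst[0]=1 != 4: 0 + count([5, 3, 4, 1, 5, 5], 4)
lst[0]=5 != 4: 0 + count([3, 4, 1, 5, 5], 4)
lst[0]=3 != 4: 0 + count([4, 1, 5, 5], 4)
lst[0]=4 == 4: 1 + count([1, 5, 5], 4)
lst[0]=1 != 4: 0 + count([5, 5], 4)
lst[0]=5 != 4: 0 + count([5], 4)
lst[0]=5 != 4: 0 + count([], 4)
= 1


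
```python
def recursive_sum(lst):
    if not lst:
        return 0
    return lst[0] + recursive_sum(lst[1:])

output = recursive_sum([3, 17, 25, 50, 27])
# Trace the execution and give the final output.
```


recursive_sum([3, 17, 25, 50, 27])
= 3 + recursive_sum([17, 25, 50, 27])
= 3 + 17 + recursive_sum([25, 50, 27])
= 3 + 17 + 25 + recursive_sum([50, 27])
= 3 + 17 + 25 + 50 + recursive_sum([27])
= 3 + 17 + 25 + 50 + 27 + recursive_sum([])
= 3 + 17 + 25 + 50 + 27 + 0
= 122


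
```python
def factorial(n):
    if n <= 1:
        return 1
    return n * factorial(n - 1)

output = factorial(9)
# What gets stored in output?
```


factorial(9)
= 9 * factorial(8)
= 9 * 8 * factorial(7)
= 9 * 8 * 7 * factorial(6)
= 9 * 8 * 7 * 6 * factorial(5)
= 9 * 8 * 7 * 6 * 5 * factorial(4)
= 9 * 8 * 7 * 6 * 5 * 4 * factorial(3)
= 9 * 8 * 7 * 6 * 5 * 4 * 3 * factorial(2)
= 9 * 8 * 7 * 6 * 5 * 4 * 3 * 2 * factorial(1)
= 9 * 8 * 7 * 6 * 5 * 4 * 3 * 2 * 1
= 362880


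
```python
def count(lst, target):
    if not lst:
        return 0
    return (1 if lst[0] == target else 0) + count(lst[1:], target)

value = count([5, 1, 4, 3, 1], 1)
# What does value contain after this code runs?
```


count([5, 1, 4, 3, 1], 1)
lst[0]=5 != 1: 0 + count([1, 4, 3, 1], 1)
lst[0]=1 == 1: 1 + count([4, 3, 1], 1)
lst[0]=4 != 1: 0 + count([3, 1], 1)
lst[0]=3 != 1: 0 + count([1], 1)
lst[0]=1 == 1: 1 + count([], 1)
= 2


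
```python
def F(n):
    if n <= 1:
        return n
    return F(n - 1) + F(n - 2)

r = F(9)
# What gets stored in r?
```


F(9)
= F(8) + F(7)
= (F(7) + F(6)) + F(7)
Computing bottom-up: F(0)=0, F(1)=1, F(2)=1, F(3)=2, F(4)=3, F(5)=5, F(6)=8, F(7)=13, F(8)=21, F(9)=34
= 34


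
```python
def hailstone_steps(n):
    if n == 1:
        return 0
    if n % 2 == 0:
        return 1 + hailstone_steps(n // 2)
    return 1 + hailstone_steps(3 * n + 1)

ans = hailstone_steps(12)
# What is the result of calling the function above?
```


hailstone_steps(12)
12 is even -> hailstone_steps(6)
6 is even -> hailstone_steps(3)
3 is odd -> 3*3+1 = 10 -> hailstone_steps(10)
10 is even -> hailstone_steps(5)
5 is odd -> 3*5+1 = 16 -> hailstone_steps(16)
16 is even -> hailstone_steps(8)
8 is even -> hailstone_steps(4)
4 is even -> hailstone_steps(2)
2 is even -> hailstone_steps(1)
Reached 1 after 9 steps
= 9


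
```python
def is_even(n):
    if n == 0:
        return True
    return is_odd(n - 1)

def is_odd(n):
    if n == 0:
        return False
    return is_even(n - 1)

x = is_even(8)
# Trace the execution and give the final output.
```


is_even(8)
= is_odd(7)
= is_even(6)
= is_odd(5)
= is_even(4)
= is_odd(3)
= is_even(2)
= is_odd(1)
= is_even(0)
n == 0: return True
= True


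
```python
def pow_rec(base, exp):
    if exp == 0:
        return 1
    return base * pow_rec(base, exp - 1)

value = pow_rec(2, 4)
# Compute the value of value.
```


pow_rec(2, 4)
= 2 * pow_rec(2, 3)
= 2 * 2 * pow_rec(2, 2)
= 2 * 2 * 2 * pow_rec(2, 1)
= 2 * 2 * 2 * 2 * pow_rec(2, 0)
= 2 * 2 * 2 * 2 * 1
= 16


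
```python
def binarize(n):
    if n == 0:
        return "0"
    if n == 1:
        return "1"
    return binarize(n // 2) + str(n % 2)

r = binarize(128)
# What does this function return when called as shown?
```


binarize(128)
= binarize(64) + "0"
= binarize(32) + "0" + "0"
= binarize(16) + "0" + "0" + "0"
= binarize(8) + "0" + "0" + "0" + "0"
= binarize(4) + "0" + "0" + "0" + "0" + "0"
= binarize(2) + "0" + "0" + "0" + "0" + "0" + "0"
= binarize(1) + "0" + "0" + "0" + "0" + "0" + "0" + "0"
= "1" + "0" + "0" + "0" + "0" + "0" + "0" + "0"
= "10000000"


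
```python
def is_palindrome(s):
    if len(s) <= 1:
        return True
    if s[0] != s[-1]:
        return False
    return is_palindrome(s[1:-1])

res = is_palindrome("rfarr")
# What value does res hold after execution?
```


is_palindrome("rfarr")
"rfarr": s[0]='r' == s[-1]='r' -> is_palindrome("far")
"far": s[0]='f' != s[-1]='r' -> False
= False


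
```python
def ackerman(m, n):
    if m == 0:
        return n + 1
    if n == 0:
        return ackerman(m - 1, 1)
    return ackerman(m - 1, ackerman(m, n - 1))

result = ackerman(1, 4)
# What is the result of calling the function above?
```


ackerman(1, 4)
= ackerman(0, ackerman(1, 3))
First compute ackerman(1, 3) = 5
= ackerman(0, 5)
= 6


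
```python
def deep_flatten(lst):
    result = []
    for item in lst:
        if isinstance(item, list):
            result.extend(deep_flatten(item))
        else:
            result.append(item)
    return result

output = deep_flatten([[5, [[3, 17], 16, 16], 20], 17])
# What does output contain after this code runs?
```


deep_flatten([[5, [[3, 17], 16, 16], 20], 17])
Processing each element:
  [5, [[3, 17], 16, 16], 20] is a list -> deep_flatten recursively -> [5, 3, 17, 16, 16, 20]
  17 is not a list -> append 17
= [5, 3, 17, 16, 16, 20, 17]


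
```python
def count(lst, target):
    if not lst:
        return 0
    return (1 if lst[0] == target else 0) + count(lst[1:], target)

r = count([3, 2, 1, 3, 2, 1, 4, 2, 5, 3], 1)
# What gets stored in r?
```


count([3, 2, 1, 3, 2, 1, 4, 2, 5, 3], 1)
lst[0]=3 != 1: 0 + count([2, 1, 3, 2, 1, 4, 2, 5, 3], 1)
lst[0]=2 != 1: 0 + count([1, 3, 2, 1, 4, 2, 5, 3], 1)
lst[0]=1 == 1: 1 + count([3, 2, 1, 4, 2, 5, 3], 1)
lst[0]=3 != 1: 0 + count([2, 1, 4, 2, 5, 3], 1)
lst[0]=2 != 1: 0 + count([1, 4, 2, 5, 3], 1)
lst[0]=1 == 1: 1 + count([4, 2, 5, 3], 1)
lst[0]=4 != 1: 0 + count([2, 5, 3], 1)
lst[0]=2 != 1: 0 + count([5, 3], 1)
lst[0]=5 != 1: 0 + count([3], 1)
lst[0]=3 != 1: 0 + count([], 1)
= 2


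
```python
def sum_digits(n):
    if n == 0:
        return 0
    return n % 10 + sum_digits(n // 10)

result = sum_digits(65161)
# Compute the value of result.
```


sum_digits(65161)
= 1 + sum_digits(6516)
= 1 + 6 + sum_digits(651)
= 1 + 6 + 1 + sum_digits(65)
= 1 + 6 + 1 + 5 + sum_digits(6)
= 1 + 6 + 1 + 5 + 6 + sum_digits(0)
= 1 + 6 + 1 + 5 + 6 + 0
= 19


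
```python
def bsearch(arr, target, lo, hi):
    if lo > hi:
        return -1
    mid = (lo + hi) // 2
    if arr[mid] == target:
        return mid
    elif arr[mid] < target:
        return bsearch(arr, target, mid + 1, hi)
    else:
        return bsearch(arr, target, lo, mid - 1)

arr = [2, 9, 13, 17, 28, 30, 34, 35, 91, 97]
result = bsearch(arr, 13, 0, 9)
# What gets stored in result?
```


bsearch(arr, 13, 0, 9)
lo=0, hi=9, mid=4, arr[mid]=28
28 > 13, search left half
lo=0, hi=3, mid=1, arr[mid]=9
9 < 13, search right half
lo=2, hi=3, mid=2, arr[mid]=13
arr[2] == 13, found at index 2
= 2


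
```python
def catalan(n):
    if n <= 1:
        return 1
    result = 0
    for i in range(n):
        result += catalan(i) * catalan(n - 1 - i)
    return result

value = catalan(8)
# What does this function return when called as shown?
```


catalan(8)
= sum of catalan(i) * catalan(8-1-i) for i in 0..7
First compute sub-values bottom-up:
  catalan(0) = 1, catalan(1) = 1
  catalan(2) = 1*1 + 1*1 = 2
  catalan(3) = 1*2 + 1*1 + 2*1 = 5
  catalan(4) = 1*5 + 1*2 + 2*1 + 5*1 = 14
  catalan(5) = 1*14 + 1*5 + 2*2 + 5*1 + 14*1 = 42
  catalan(6) = 1*42 + 1*14 + 2*5 + 5*2 + 14*1 + 42*1 = 132
  catalan(7) = 1*132 + 1*42 + 2*14 + 5*5 + 14*2 + 42*1 + 132*1 = 429
Now catalan(8):
  catalan(0)*catalan(7) = 1*429 = 429
  catalan(1)*catalan(6) = 1*132 = 132
  catalan(2)*catalan(5) = 2*42 = 84
  catalan(3)*catalan(4) = 5*14 = 70
  catalan(4)*catalan(3) = 14*5 = 70
  catalan(5)*catalan(2) = 42*2 = 84
  catalan(6)*catalan(1) = 132*1 = 132
  catalan(7)*catalan(0) = 429*1 = 429
= 429 + 132 + 84 + 70 + 70 + 84 + 132 + 429
= 1430


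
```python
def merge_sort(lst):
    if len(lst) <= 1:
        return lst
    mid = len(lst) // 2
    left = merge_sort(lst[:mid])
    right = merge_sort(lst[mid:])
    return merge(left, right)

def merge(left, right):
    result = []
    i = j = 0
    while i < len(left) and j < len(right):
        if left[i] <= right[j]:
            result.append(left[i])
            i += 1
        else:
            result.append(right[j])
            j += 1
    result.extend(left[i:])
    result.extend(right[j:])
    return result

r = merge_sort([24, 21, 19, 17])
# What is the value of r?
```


merge_sort([24, 21, 19, 17])
Split into [24, 21] and [19, 17]
Left sorted: [21, 24]
Right sorted: [17, 19]
Merge [21, 24] and [17, 19]
= [17, 19, 21, 24]


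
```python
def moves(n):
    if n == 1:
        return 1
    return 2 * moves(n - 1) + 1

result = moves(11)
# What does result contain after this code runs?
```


moves(11)
= 2 * moves(10) + 1
= 2 * (2 * moves(9) + 1) + 1
= 2 * (2 * (2 * moves(8) + 1) + 1) + 1
= 2 * (2 * (2 * (2 * moves(7) + 1) + 1) + 1) + 1
= 2 * (2 * (2 * (2 * (2 * moves(6) + 1) + 1) + 1) + 1) + 1
= 2 * (2 * (2 * (2 * (2 * (2 * moves(5) + 1) + 1) + 1) + 1) + 1) + 1
= 2 * (2 * (2 * (2 * (2 * (2 * (2 * moves(4) + 1) + 1) + 1) + 1) + 1) + 1) + 1
= 2 * (2 * (2 * (2 * (2 * (2 * (2 * (2 * moves(3) + 1) + 1) + 1) + 1) + 1) + 1) + 1) + 1
= 2 * (2 * (2 * (2 * (2 * (2 * (2 * (2 * (2 * moves(2) + 1) + 1) + 1) + 1) + 1) + 1) + 1) + 1) + 1
= 2 * (2 * (2 * (2 * (2 * (2 * (2 * (2 * (2 * (2 * moves(1) + 1) + 1) + 1) + 1) + 1) + 1) + 1) + 1) + 1) + 1
Now compute bottom-up:
moves(1) = 1
moves(2) = 2 * 1 + 1 = 3
moves(3) = 2 * 3 + 1 = 7
moves(4) = 2 * 7 + 1 = 15
moves(5) = 2 * 15 + 1 = 31
moves(6) = 2 * 31 + 1 = 63
moves(7) = 2 * 63 + 1 = 127
moves(8) = 2 * 127 + 1 = 255
moves(9) = 2 * 255 + 1 = 511
moves(10) = 2 * 511 + 1 = 1023
moves(11) = 2 * 1023 + 1 = 2047
= 2047


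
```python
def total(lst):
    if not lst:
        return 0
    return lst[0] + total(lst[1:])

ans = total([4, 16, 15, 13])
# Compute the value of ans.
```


total([4, 16, 15, 13])
= 4 + total([16, 15, 13])
= 4 + 16 + total([15, 13])
= 4 + 16 + 15 + total([13])
= 4 + 16 + 15 + 13 + total([])
= 4 + 16 + 15 + 13 + 0
= 48


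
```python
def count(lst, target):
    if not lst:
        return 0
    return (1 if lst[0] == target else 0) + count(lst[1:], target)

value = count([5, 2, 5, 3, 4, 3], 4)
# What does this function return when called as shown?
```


count([5, 2, 5, 3, 4, 3], 4)
lst[0]=5 != 4: 0 + count([2, 5, 3, 4, 3], 4)
lst[0]=2 != 4: 0 + count([5, 3, 4, 3], 4)
lst[0]=5 != 4: 0 + count([3, 4, 3], 4)
lst[0]=3 != 4: 0 + count([4, 3], 4)
lst[0]=4 == 4: 1 + count([3], 4)
lst[0]=3 != 4: 0 + count([], 4)
= 1


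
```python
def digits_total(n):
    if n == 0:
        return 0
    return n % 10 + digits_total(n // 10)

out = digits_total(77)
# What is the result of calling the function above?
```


digits_total(77)
= 7 + digits_total(7)
= 7 + 7 + digits_total(0)
= 7 + 7 + 0
= 14


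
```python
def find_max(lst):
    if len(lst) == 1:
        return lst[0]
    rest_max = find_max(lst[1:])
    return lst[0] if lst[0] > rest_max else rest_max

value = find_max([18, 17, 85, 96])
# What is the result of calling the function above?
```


find_max([18, 17, 85, 96])
= compare 18 with find_max([17, 85, 96])
= compare 17 with find_max([85, 96])
= compare 85 with find_max([96])
Base: find_max([96]) = 96
compare 85 with 96: max = 96
compare 17 with 96: max = 96
compare 18 with 96: max = 96
= 96


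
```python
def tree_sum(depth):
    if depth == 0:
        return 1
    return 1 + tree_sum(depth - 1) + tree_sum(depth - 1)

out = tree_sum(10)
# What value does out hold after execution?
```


tree_sum(10)
= 1 + tree_sum(9) + tree_sum(9)
= 1 + 2 * tree_sum(9)
tree_sum(k) = 2^(k+1) - 1
tree_sum(0) = 1
tree_sum(1) = 3
tree_sum(2) = 7
tree_sum(3) = 15
tree_sum(4) = 31
tree_sum(10) = 2^11 - 1 = 2047


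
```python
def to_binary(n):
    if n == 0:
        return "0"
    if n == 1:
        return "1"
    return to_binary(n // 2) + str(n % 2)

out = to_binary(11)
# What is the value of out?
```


to_binary(11)
= to_binary(5) + "1"
= to_binary(2) + "1" + "1"
= to_binary(1) + "0" + "1" + "1"
= "1" + "0" + "1" + "1"
= "1011"


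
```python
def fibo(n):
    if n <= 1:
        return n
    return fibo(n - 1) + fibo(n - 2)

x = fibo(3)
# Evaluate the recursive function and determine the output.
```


fibo(3)
= fibo(2) + fibo(1)
Computing bottom-up: fibo(0)=0, fibo(1)=1, fibo(2)=1, fibo(3)=2
= 2


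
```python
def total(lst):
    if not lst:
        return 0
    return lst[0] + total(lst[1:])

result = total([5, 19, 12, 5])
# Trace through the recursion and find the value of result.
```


total([5, 19, 12, 5])
= 5 + total([19, 12, 5])
= 5 + 19 + total([12, 5])
= 5 + 19 + 12 + total([5])
= 5 + 19 + 12 + 5 + total([])
= 5 + 19 + 12 + 5 + 0
= 41


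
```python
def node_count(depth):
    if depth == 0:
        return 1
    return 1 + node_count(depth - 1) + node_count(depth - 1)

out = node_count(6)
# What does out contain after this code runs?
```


node_count(6)
= 1 + node_count(5) + node_count(5)
= 1 + 2 * node_count(5)
node_count(k) = 2^(k+1) - 1
node_count(0) = 1
node_count(1) = 3
node_count(2) = 7
node_count(3) = 15
node_count(4) = 31
node_count(6) = 2^7 - 1 = 127


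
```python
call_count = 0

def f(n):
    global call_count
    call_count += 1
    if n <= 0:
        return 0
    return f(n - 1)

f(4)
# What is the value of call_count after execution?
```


f(4) calls f(3) calls ... calls f(0)
Total calls: 4 + 1 (for base case) = 5


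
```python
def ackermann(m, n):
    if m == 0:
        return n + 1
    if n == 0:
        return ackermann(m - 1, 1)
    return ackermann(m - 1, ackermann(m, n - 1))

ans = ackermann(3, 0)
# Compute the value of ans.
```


ackermann(3, 0)
n == 0: return ackermann(2, 1)
= ackermann(2, 1) = 5
= 5


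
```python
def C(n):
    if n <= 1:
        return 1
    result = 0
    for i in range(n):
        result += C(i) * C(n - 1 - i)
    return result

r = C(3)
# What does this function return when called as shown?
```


C(3)
= sum of C(i) * C(3-1-i) for i in 0..2
First compute sub-values bottom-up:
  C(0) = 1, C(1) = 1
  C(2) = 1*1 + 1*1 = 2
Now C(3):
  C(0)*C(2) = 1*2 = 2
  C(1)*C(1) = 1*1 = 1
  C(2)*C(0) = 2*1 = 2
= 2 + 1 + 2
= 5


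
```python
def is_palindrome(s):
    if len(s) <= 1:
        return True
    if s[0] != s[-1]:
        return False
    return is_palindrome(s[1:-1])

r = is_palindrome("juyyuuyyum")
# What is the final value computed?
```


is_palindrome("juyyuuyyum")
"juyyuuyyum": s[0]='j' != s[-1]='m' -> False
= False


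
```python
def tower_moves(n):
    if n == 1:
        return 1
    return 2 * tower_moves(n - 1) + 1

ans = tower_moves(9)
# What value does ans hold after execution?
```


tower_moves(9)
= 2 * tower_moves(8) + 1
= 2 * (2 * tower_moves(7) + 1) + 1
= 2 * (2 * (2 * tower_moves(6) + 1) + 1) + 1
= 2 * (2 * (2 * (2 * tower_moves(5) + 1) + 1) + 1) + 1
= 2 * (2 * (2 * (2 * (2 * tower_moves(4) + 1) + 1) + 1) + 1) + 1
= 2 * (2 * (2 * (2 * (2 * (2 * tower_moves(3) + 1) + 1) + 1) + 1) + 1) + 1
= 2 * (2 * (2 * (2 * (2 * (2 * (2 * tower_moves(2) + 1) + 1) + 1) + 1) + 1) + 1) + 1
= 2 * (2 * (2 * (2 * (2 * (2 * (2 * (2 * tower_moves(1) + 1) + 1) + 1) + 1) + 1) + 1) + 1) + 1
Now compute bottom-up:
tower_moves(1) = 1
tower_moves(2) = 2 * 1 + 1 = 3
tower_moves(3) = 2 * 3 + 1 = 7
tower_moves(4) = 2 * 7 + 1 = 15
tower_moves(5) = 2 * 15 + 1 = 31
tower_moves(6) = 2 * 31 + 1 = 63
tower_moves(7) = 2 * 63 + 1 = 127
tower_moves(8) = 2 * 127 + 1 = 255
tower_moves(9) = 2 * 255 + 1 = 511
= 511


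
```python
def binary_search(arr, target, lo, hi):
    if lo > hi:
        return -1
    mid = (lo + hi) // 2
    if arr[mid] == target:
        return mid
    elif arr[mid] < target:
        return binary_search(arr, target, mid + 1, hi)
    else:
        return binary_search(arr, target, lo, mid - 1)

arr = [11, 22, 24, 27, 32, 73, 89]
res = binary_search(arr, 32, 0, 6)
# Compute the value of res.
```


binary_search(arr, 32, 0, 6)
lo=0, hi=6, mid=3, arr[mid]=27
27 < 32, search right half
lo=4, hi=6, mid=5, arr[mid]=73
73 > 32, search left half
lo=4, hi=4, mid=4, arr[mid]=32
arr[4] == 32, found at index 4
= 4


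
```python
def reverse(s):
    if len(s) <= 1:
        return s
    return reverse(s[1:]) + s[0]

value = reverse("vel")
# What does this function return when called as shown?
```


reverse("vel")
= reverse("el") + "v"
= reverse("l") + "e" + "v"
= "l" + "e" + "v"
= "lev"


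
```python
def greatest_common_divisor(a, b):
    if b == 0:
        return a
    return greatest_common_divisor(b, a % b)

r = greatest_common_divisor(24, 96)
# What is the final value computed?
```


greatest_common_divisor(24, 96)
= greatest_common_divisor(96, 24 % 96) = greatest_common_divisor(96, 24)
= greatest_common_divisor(24, 96 % 24) = greatest_common_divisor(24, 0)
b == 0, return a = 24


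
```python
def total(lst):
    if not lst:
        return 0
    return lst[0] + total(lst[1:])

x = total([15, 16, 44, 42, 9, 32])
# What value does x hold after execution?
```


total([15, 16, 44, 42, 9, 32])
= 15 + total([16, 44, 42, 9, 32])
= 15 + 16 + total([44, 42, 9, 32])
= 15 + 16 + 44 + total([42, 9, 32])
= 15 + 16 + 44 + 42 + total([9, 32])
= 15 + 16 + 44 + 42 + 9 + total([32])
= 15 + 16 + 44 + 42 + 9 + 32 + total([])
= 15 + 16 + 44 + 42 + 9 + 32 + 0
= 158


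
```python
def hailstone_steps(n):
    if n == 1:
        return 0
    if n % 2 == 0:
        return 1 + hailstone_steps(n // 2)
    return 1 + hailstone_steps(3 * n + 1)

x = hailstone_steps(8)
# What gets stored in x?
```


hailstone_steps(8)
8 is even -> hailstone_steps(4)
4 is even -> hailstone_steps(2)
2 is even -> hailstone_steps(1)
Reached 1 after 3 steps
= 3


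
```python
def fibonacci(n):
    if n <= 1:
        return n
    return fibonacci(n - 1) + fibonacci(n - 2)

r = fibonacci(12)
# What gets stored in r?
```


fibonacci(12)
= fibonacci(11) + fibonacci(10)
= (fibonacci(10) + fibonacci(9)) + fibonacci(10)
Computing bottom-up: fibonacci(0)=0, fibonacci(1)=1, fibonacci(2)=1, fibonacci(3)=2, fibonacci(4)=3, fibonacci(5)=5, fibonacci(6)=8, fibonacci(7)=13, fibonacci(8)=21, fibonacci(9)=34, fibonacci(10)=55, fibonacci(11)=89, fibonacci(12)=144
= 144


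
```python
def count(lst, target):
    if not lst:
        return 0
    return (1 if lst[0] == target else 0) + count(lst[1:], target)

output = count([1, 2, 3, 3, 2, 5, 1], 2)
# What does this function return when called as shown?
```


count([1, 2, 3, 3, 2, 5, 1], 2)
lst[0]=1 != 2: 0 + count([2, 3, 3, 2, 5, 1], 2)
lst[0]=2 == 2: 1 + count([3, 3, 2, 5, 1], 2)
lst[0]=3 != 2: 0 + count([3, 2, 5, 1], 2)
lst[0]=3 != 2: 0 + count([2, 5, 1], 2)
lst[0]=2 == 2: 1 + count([5, 1], 2)
lst[0]=5 != 2: 0 + count([1], 2)
lst[0]=1 != 2: 0 + count([], 2)
= 2


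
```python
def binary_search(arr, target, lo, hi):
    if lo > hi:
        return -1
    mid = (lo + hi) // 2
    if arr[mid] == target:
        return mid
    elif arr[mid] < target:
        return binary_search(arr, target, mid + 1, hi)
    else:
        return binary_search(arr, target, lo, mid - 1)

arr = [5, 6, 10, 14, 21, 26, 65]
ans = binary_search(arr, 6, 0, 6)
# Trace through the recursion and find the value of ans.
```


binary_search(arr, 6, 0, 6)
lo=0, hi=6, mid=3, arr[mid]=14
14 > 6, search left half
lo=0, hi=2, mid=1, arr[mid]=6
arr[1] == 6, found at index 1
= 1


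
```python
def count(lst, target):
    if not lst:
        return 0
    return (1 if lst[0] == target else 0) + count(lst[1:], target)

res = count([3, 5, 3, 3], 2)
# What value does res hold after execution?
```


count([3, 5, 3, 3], 2)
lst[0]=3 != 2: 0 + count([5, 3, 3], 2)
lst[0]=5 != 2: 0 + count([3, 3], 2)
lst[0]=3 != 2: 0 + count([3], 2)
lst[0]=3 != 2: 0 + count([], 2)
= 0


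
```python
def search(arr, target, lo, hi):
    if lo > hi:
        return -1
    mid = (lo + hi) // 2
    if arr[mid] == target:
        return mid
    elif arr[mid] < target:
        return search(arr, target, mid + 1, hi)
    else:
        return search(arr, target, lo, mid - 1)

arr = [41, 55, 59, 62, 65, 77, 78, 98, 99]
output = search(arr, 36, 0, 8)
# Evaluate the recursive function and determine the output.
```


search(arr, 36, 0, 8)
lo=0, hi=8, mid=4, arr[mid]=65
65 > 36, search left half
lo=0, hi=3, mid=1, arr[mid]=55
55 > 36, search left half
lo=0, hi=0, mid=0, arr[mid]=41
41 > 36, search left half
lo > hi, target not found, return -1
= -1


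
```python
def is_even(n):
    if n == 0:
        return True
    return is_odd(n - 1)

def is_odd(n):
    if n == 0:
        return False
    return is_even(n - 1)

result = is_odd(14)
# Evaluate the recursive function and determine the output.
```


is_odd(14)
= is_even(13)
= is_odd(12)
= is_even(11)
= is_odd(10)
= is_even(9)
= is_odd(8)
= is_even(7)
= is_odd(6)
= is_even(5)
= is_odd(4)
= is_even(3)
= is_odd(2)
= is_even(1)
= is_odd(0)
n == 0: return False
= False


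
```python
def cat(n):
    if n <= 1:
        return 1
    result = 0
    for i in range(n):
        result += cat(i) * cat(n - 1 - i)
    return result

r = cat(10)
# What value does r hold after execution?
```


cat(10)
= sum of cat(i) * cat(10-1-i) for i in 0..9
First compute sub-values bottom-up:
  cat(0) = 1, cat(1) = 1
  cat(2) = 1*1 + 1*1 = 2
  cat(3) = 1*2 + 1*1 + 2*1 = 5
  cat(4) = 1*5 + 1*2 + 2*1 + 5*1 = 14
  cat(5) = 1*14 + 1*5 + 2*2 + 5*1 + 14*1 = 42
  cat(6) = 1*42 + 1*14 + 2*5 + 5*2 + 14*1 + 42*1 = 132
  cat(7) = 1*132 + 1*42 + 2*14 + 5*5 + 14*2 + 42*1 + 132*1 = 429
  cat(8) = 1*429 + 1*132 + 2*42 + 5*14 + 14*5 + 42*2 + 132*1 + 429*1 = 1430
  cat(9) = 1*1430 + 1*429 + 2*132 + 5*42 + 14*14 + 42*5 + 132*2 + 429*1 + 1430*1 = 4862
Now cat(10):
  cat(0)*cat(9) = 1*4862 = 4862
  cat(1)*cat(8) = 1*1430 = 1430
  cat(2)*cat(7) = 2*429 = 858
  cat(3)*cat(6) = 5*132 = 660
  cat(4)*cat(5) = 14*42 = 588
  cat(5)*cat(4) = 42*14 = 588
  cat(6)*cat(3) = 132*5 = 660
  cat(7)*cat(2) = 429*2 = 858
  cat(8)*cat(1) = 1430*1 = 1430
  cat(9)*cat(0) = 4862*1 = 4862
= 4862 + 1430 + 858 + 660 + 588 + 588 + 660 + 858 + 1430 + 4862
= 16796


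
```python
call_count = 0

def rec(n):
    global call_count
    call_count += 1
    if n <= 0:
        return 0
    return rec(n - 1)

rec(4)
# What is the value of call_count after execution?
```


rec(4) calls rec(3) calls ... calls rec(0)
Total calls: 4 + 1 (for base case) = 5


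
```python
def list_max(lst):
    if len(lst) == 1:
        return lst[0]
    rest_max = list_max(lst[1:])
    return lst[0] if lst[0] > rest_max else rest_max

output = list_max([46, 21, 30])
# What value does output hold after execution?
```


list_max([46, 21, 30])
= compare 46 with list_max([21, 30])
= compare 21 with list_max([30])
Base: list_max([30]) = 30
compare 21 with 30: max = 30
compare 46 with 30: max = 46
= 46
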